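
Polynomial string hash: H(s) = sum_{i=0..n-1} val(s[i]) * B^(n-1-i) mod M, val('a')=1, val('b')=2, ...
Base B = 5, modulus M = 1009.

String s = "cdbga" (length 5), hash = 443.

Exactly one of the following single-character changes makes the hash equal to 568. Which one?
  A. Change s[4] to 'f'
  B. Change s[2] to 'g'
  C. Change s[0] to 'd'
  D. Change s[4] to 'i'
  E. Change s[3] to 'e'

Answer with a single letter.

Answer: B

Derivation:
Option A: s[4]='a'->'f', delta=(6-1)*5^0 mod 1009 = 5, hash=443+5 mod 1009 = 448
Option B: s[2]='b'->'g', delta=(7-2)*5^2 mod 1009 = 125, hash=443+125 mod 1009 = 568 <-- target
Option C: s[0]='c'->'d', delta=(4-3)*5^4 mod 1009 = 625, hash=443+625 mod 1009 = 59
Option D: s[4]='a'->'i', delta=(9-1)*5^0 mod 1009 = 8, hash=443+8 mod 1009 = 451
Option E: s[3]='g'->'e', delta=(5-7)*5^1 mod 1009 = 999, hash=443+999 mod 1009 = 433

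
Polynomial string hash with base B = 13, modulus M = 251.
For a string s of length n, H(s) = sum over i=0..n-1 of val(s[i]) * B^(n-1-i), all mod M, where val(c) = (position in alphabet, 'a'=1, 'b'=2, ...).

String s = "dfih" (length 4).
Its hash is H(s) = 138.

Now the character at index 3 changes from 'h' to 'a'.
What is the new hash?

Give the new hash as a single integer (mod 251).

val('h') = 8, val('a') = 1
Position k = 3, exponent = n-1-k = 0
B^0 mod M = 13^0 mod 251 = 1
Delta = (1 - 8) * 1 mod 251 = 244
New hash = (138 + 244) mod 251 = 131

Answer: 131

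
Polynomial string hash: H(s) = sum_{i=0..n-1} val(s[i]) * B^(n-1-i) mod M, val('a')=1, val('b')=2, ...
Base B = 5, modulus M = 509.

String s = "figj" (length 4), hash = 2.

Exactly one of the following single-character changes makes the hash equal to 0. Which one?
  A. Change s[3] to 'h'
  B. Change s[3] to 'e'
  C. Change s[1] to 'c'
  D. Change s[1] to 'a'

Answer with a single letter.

Answer: A

Derivation:
Option A: s[3]='j'->'h', delta=(8-10)*5^0 mod 509 = 507, hash=2+507 mod 509 = 0 <-- target
Option B: s[3]='j'->'e', delta=(5-10)*5^0 mod 509 = 504, hash=2+504 mod 509 = 506
Option C: s[1]='i'->'c', delta=(3-9)*5^2 mod 509 = 359, hash=2+359 mod 509 = 361
Option D: s[1]='i'->'a', delta=(1-9)*5^2 mod 509 = 309, hash=2+309 mod 509 = 311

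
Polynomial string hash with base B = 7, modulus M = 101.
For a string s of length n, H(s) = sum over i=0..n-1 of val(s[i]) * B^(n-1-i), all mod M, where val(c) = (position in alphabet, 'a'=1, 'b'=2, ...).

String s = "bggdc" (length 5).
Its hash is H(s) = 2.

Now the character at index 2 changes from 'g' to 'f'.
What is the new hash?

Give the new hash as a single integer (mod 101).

Answer: 54

Derivation:
val('g') = 7, val('f') = 6
Position k = 2, exponent = n-1-k = 2
B^2 mod M = 7^2 mod 101 = 49
Delta = (6 - 7) * 49 mod 101 = 52
New hash = (2 + 52) mod 101 = 54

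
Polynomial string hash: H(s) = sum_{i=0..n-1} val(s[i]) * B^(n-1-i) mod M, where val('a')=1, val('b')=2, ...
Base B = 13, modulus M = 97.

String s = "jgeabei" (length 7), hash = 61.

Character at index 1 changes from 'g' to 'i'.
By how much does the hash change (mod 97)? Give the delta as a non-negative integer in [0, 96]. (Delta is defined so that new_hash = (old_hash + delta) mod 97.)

Answer: 51

Derivation:
Delta formula: (val(new) - val(old)) * B^(n-1-k) mod M
  val('i') - val('g') = 9 - 7 = 2
  B^(n-1-k) = 13^5 mod 97 = 74
  Delta = 2 * 74 mod 97 = 51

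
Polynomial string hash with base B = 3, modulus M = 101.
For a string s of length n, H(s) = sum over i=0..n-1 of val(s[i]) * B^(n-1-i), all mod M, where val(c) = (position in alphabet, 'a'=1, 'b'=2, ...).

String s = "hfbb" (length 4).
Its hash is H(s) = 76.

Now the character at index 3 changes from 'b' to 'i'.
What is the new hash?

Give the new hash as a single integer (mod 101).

Answer: 83

Derivation:
val('b') = 2, val('i') = 9
Position k = 3, exponent = n-1-k = 0
B^0 mod M = 3^0 mod 101 = 1
Delta = (9 - 2) * 1 mod 101 = 7
New hash = (76 + 7) mod 101 = 83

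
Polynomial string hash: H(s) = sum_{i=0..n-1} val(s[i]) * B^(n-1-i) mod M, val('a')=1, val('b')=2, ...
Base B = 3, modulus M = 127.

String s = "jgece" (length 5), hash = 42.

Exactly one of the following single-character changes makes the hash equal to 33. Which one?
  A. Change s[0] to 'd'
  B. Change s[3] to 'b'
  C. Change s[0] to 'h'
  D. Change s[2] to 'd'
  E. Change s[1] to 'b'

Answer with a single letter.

Option A: s[0]='j'->'d', delta=(4-10)*3^4 mod 127 = 22, hash=42+22 mod 127 = 64
Option B: s[3]='c'->'b', delta=(2-3)*3^1 mod 127 = 124, hash=42+124 mod 127 = 39
Option C: s[0]='j'->'h', delta=(8-10)*3^4 mod 127 = 92, hash=42+92 mod 127 = 7
Option D: s[2]='e'->'d', delta=(4-5)*3^2 mod 127 = 118, hash=42+118 mod 127 = 33 <-- target
Option E: s[1]='g'->'b', delta=(2-7)*3^3 mod 127 = 119, hash=42+119 mod 127 = 34

Answer: D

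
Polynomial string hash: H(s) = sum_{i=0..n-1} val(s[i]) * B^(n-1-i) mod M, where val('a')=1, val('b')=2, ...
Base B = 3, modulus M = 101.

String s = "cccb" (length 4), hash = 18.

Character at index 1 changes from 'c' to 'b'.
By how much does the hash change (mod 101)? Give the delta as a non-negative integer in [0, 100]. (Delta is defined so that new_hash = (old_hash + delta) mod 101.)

Delta formula: (val(new) - val(old)) * B^(n-1-k) mod M
  val('b') - val('c') = 2 - 3 = -1
  B^(n-1-k) = 3^2 mod 101 = 9
  Delta = -1 * 9 mod 101 = 92

Answer: 92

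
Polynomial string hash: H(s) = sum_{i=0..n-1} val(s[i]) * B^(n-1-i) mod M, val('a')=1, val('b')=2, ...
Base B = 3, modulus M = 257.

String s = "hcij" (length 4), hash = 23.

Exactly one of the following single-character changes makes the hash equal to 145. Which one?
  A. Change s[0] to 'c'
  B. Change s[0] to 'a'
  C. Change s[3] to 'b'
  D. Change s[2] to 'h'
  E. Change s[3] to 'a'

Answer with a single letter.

Answer: A

Derivation:
Option A: s[0]='h'->'c', delta=(3-8)*3^3 mod 257 = 122, hash=23+122 mod 257 = 145 <-- target
Option B: s[0]='h'->'a', delta=(1-8)*3^3 mod 257 = 68, hash=23+68 mod 257 = 91
Option C: s[3]='j'->'b', delta=(2-10)*3^0 mod 257 = 249, hash=23+249 mod 257 = 15
Option D: s[2]='i'->'h', delta=(8-9)*3^1 mod 257 = 254, hash=23+254 mod 257 = 20
Option E: s[3]='j'->'a', delta=(1-10)*3^0 mod 257 = 248, hash=23+248 mod 257 = 14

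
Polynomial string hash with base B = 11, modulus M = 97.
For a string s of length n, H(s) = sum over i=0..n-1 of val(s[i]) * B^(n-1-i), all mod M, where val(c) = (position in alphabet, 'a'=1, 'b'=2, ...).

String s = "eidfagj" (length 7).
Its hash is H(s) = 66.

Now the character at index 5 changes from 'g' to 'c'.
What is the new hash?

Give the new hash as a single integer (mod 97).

val('g') = 7, val('c') = 3
Position k = 5, exponent = n-1-k = 1
B^1 mod M = 11^1 mod 97 = 11
Delta = (3 - 7) * 11 mod 97 = 53
New hash = (66 + 53) mod 97 = 22

Answer: 22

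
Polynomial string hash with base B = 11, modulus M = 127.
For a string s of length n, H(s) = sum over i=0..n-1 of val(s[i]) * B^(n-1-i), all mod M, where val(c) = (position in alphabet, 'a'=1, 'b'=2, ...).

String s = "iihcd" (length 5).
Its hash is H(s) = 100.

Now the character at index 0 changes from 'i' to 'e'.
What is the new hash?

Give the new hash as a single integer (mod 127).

Answer: 83

Derivation:
val('i') = 9, val('e') = 5
Position k = 0, exponent = n-1-k = 4
B^4 mod M = 11^4 mod 127 = 36
Delta = (5 - 9) * 36 mod 127 = 110
New hash = (100 + 110) mod 127 = 83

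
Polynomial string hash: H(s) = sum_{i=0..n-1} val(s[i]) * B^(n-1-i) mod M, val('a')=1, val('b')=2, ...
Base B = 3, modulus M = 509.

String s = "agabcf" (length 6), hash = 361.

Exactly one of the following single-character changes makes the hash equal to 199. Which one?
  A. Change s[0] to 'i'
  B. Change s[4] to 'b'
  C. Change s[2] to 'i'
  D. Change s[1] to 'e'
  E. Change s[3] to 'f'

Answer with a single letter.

Option A: s[0]='a'->'i', delta=(9-1)*3^5 mod 509 = 417, hash=361+417 mod 509 = 269
Option B: s[4]='c'->'b', delta=(2-3)*3^1 mod 509 = 506, hash=361+506 mod 509 = 358
Option C: s[2]='a'->'i', delta=(9-1)*3^3 mod 509 = 216, hash=361+216 mod 509 = 68
Option D: s[1]='g'->'e', delta=(5-7)*3^4 mod 509 = 347, hash=361+347 mod 509 = 199 <-- target
Option E: s[3]='b'->'f', delta=(6-2)*3^2 mod 509 = 36, hash=361+36 mod 509 = 397

Answer: D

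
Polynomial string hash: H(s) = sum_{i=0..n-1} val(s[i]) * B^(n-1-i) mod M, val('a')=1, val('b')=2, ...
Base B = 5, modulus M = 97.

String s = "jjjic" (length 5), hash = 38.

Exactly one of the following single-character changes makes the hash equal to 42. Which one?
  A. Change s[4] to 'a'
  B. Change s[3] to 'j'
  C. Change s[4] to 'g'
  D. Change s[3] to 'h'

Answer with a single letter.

Option A: s[4]='c'->'a', delta=(1-3)*5^0 mod 97 = 95, hash=38+95 mod 97 = 36
Option B: s[3]='i'->'j', delta=(10-9)*5^1 mod 97 = 5, hash=38+5 mod 97 = 43
Option C: s[4]='c'->'g', delta=(7-3)*5^0 mod 97 = 4, hash=38+4 mod 97 = 42 <-- target
Option D: s[3]='i'->'h', delta=(8-9)*5^1 mod 97 = 92, hash=38+92 mod 97 = 33

Answer: C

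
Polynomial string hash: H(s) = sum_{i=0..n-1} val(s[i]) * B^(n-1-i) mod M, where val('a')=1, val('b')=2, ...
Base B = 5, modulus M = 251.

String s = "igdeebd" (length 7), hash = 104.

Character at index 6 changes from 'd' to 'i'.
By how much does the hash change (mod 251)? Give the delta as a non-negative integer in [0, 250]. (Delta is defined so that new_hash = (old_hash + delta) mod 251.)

Delta formula: (val(new) - val(old)) * B^(n-1-k) mod M
  val('i') - val('d') = 9 - 4 = 5
  B^(n-1-k) = 5^0 mod 251 = 1
  Delta = 5 * 1 mod 251 = 5

Answer: 5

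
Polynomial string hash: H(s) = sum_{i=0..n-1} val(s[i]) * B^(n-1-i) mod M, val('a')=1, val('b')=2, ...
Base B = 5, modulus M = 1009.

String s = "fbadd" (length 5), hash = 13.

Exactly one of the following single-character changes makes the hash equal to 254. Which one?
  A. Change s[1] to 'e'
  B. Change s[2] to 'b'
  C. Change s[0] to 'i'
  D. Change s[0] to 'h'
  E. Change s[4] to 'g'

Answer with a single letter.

Answer: D

Derivation:
Option A: s[1]='b'->'e', delta=(5-2)*5^3 mod 1009 = 375, hash=13+375 mod 1009 = 388
Option B: s[2]='a'->'b', delta=(2-1)*5^2 mod 1009 = 25, hash=13+25 mod 1009 = 38
Option C: s[0]='f'->'i', delta=(9-6)*5^4 mod 1009 = 866, hash=13+866 mod 1009 = 879
Option D: s[0]='f'->'h', delta=(8-6)*5^4 mod 1009 = 241, hash=13+241 mod 1009 = 254 <-- target
Option E: s[4]='d'->'g', delta=(7-4)*5^0 mod 1009 = 3, hash=13+3 mod 1009 = 16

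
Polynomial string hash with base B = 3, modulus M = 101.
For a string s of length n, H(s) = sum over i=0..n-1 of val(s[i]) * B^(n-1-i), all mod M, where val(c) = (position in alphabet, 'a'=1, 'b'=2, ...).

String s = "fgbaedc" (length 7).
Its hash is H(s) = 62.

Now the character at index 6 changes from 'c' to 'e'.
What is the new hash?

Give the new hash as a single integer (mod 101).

Answer: 64

Derivation:
val('c') = 3, val('e') = 5
Position k = 6, exponent = n-1-k = 0
B^0 mod M = 3^0 mod 101 = 1
Delta = (5 - 3) * 1 mod 101 = 2
New hash = (62 + 2) mod 101 = 64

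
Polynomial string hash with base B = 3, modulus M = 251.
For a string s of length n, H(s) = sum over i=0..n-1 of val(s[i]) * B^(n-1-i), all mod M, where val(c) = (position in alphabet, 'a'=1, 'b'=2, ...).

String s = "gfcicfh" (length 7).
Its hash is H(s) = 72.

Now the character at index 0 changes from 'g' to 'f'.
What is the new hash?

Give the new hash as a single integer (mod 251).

Answer: 96

Derivation:
val('g') = 7, val('f') = 6
Position k = 0, exponent = n-1-k = 6
B^6 mod M = 3^6 mod 251 = 227
Delta = (6 - 7) * 227 mod 251 = 24
New hash = (72 + 24) mod 251 = 96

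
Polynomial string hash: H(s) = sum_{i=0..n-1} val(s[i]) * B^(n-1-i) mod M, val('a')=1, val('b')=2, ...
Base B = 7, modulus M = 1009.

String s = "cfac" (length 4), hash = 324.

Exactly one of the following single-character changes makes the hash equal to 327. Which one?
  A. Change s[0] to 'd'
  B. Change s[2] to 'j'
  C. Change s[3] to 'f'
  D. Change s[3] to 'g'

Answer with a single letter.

Answer: C

Derivation:
Option A: s[0]='c'->'d', delta=(4-3)*7^3 mod 1009 = 343, hash=324+343 mod 1009 = 667
Option B: s[2]='a'->'j', delta=(10-1)*7^1 mod 1009 = 63, hash=324+63 mod 1009 = 387
Option C: s[3]='c'->'f', delta=(6-3)*7^0 mod 1009 = 3, hash=324+3 mod 1009 = 327 <-- target
Option D: s[3]='c'->'g', delta=(7-3)*7^0 mod 1009 = 4, hash=324+4 mod 1009 = 328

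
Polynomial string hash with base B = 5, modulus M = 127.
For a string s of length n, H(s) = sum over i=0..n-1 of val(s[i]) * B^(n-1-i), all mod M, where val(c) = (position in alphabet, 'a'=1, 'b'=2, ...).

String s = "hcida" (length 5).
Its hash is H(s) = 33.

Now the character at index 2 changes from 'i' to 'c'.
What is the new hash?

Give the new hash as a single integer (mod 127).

val('i') = 9, val('c') = 3
Position k = 2, exponent = n-1-k = 2
B^2 mod M = 5^2 mod 127 = 25
Delta = (3 - 9) * 25 mod 127 = 104
New hash = (33 + 104) mod 127 = 10

Answer: 10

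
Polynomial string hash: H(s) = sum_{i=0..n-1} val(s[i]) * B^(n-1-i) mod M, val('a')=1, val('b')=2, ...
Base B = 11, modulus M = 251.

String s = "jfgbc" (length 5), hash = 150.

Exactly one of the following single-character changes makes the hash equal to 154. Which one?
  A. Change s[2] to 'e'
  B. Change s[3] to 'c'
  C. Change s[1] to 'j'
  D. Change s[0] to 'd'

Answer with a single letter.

Answer: D

Derivation:
Option A: s[2]='g'->'e', delta=(5-7)*11^2 mod 251 = 9, hash=150+9 mod 251 = 159
Option B: s[3]='b'->'c', delta=(3-2)*11^1 mod 251 = 11, hash=150+11 mod 251 = 161
Option C: s[1]='f'->'j', delta=(10-6)*11^3 mod 251 = 53, hash=150+53 mod 251 = 203
Option D: s[0]='j'->'d', delta=(4-10)*11^4 mod 251 = 4, hash=150+4 mod 251 = 154 <-- target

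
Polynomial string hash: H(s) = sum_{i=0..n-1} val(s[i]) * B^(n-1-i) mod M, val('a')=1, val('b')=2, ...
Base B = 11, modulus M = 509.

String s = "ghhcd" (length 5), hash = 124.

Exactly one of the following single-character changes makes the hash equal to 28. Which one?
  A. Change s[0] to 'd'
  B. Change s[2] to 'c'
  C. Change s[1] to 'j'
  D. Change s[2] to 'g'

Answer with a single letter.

Option A: s[0]='g'->'d', delta=(4-7)*11^4 mod 509 = 360, hash=124+360 mod 509 = 484
Option B: s[2]='h'->'c', delta=(3-8)*11^2 mod 509 = 413, hash=124+413 mod 509 = 28 <-- target
Option C: s[1]='h'->'j', delta=(10-8)*11^3 mod 509 = 117, hash=124+117 mod 509 = 241
Option D: s[2]='h'->'g', delta=(7-8)*11^2 mod 509 = 388, hash=124+388 mod 509 = 3

Answer: B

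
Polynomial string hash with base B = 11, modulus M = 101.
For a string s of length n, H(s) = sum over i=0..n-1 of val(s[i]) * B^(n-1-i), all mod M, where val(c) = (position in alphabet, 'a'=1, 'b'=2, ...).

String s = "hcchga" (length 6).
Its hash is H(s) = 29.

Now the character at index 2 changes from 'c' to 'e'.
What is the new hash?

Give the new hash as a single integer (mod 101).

val('c') = 3, val('e') = 5
Position k = 2, exponent = n-1-k = 3
B^3 mod M = 11^3 mod 101 = 18
Delta = (5 - 3) * 18 mod 101 = 36
New hash = (29 + 36) mod 101 = 65

Answer: 65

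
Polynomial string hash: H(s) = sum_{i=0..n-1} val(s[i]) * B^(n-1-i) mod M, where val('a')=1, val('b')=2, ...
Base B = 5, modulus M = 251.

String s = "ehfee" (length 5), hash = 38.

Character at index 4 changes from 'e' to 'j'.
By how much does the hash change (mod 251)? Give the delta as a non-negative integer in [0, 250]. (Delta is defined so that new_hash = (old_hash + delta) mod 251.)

Delta formula: (val(new) - val(old)) * B^(n-1-k) mod M
  val('j') - val('e') = 10 - 5 = 5
  B^(n-1-k) = 5^0 mod 251 = 1
  Delta = 5 * 1 mod 251 = 5

Answer: 5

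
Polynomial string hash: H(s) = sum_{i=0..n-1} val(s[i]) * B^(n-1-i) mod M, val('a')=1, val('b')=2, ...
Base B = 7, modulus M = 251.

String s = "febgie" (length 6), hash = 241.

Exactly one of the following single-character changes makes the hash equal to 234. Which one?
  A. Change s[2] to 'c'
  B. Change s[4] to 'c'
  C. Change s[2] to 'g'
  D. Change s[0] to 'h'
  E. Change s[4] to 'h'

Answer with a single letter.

Option A: s[2]='b'->'c', delta=(3-2)*7^3 mod 251 = 92, hash=241+92 mod 251 = 82
Option B: s[4]='i'->'c', delta=(3-9)*7^1 mod 251 = 209, hash=241+209 mod 251 = 199
Option C: s[2]='b'->'g', delta=(7-2)*7^3 mod 251 = 209, hash=241+209 mod 251 = 199
Option D: s[0]='f'->'h', delta=(8-6)*7^5 mod 251 = 231, hash=241+231 mod 251 = 221
Option E: s[4]='i'->'h', delta=(8-9)*7^1 mod 251 = 244, hash=241+244 mod 251 = 234 <-- target

Answer: E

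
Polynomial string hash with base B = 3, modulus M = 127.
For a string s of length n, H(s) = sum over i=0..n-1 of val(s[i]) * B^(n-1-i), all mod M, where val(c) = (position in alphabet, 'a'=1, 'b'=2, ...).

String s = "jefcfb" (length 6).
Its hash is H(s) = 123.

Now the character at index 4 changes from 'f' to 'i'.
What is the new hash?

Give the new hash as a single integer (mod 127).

val('f') = 6, val('i') = 9
Position k = 4, exponent = n-1-k = 1
B^1 mod M = 3^1 mod 127 = 3
Delta = (9 - 6) * 3 mod 127 = 9
New hash = (123 + 9) mod 127 = 5

Answer: 5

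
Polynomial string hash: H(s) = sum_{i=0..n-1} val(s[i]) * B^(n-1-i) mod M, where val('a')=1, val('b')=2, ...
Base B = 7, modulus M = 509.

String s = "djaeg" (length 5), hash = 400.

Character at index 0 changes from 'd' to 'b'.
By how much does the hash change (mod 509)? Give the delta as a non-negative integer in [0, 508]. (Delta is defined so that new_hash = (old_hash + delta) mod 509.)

Answer: 288

Derivation:
Delta formula: (val(new) - val(old)) * B^(n-1-k) mod M
  val('b') - val('d') = 2 - 4 = -2
  B^(n-1-k) = 7^4 mod 509 = 365
  Delta = -2 * 365 mod 509 = 288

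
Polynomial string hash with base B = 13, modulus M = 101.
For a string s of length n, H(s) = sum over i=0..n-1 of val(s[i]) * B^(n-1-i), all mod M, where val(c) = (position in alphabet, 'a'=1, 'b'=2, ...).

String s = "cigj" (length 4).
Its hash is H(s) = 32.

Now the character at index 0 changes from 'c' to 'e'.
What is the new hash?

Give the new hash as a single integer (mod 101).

Answer: 83

Derivation:
val('c') = 3, val('e') = 5
Position k = 0, exponent = n-1-k = 3
B^3 mod M = 13^3 mod 101 = 76
Delta = (5 - 3) * 76 mod 101 = 51
New hash = (32 + 51) mod 101 = 83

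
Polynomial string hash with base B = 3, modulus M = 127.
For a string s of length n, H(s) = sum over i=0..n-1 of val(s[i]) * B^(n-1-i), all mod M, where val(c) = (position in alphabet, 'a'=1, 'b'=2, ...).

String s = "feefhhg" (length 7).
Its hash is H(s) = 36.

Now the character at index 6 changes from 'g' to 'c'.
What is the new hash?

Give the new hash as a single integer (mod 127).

val('g') = 7, val('c') = 3
Position k = 6, exponent = n-1-k = 0
B^0 mod M = 3^0 mod 127 = 1
Delta = (3 - 7) * 1 mod 127 = 123
New hash = (36 + 123) mod 127 = 32

Answer: 32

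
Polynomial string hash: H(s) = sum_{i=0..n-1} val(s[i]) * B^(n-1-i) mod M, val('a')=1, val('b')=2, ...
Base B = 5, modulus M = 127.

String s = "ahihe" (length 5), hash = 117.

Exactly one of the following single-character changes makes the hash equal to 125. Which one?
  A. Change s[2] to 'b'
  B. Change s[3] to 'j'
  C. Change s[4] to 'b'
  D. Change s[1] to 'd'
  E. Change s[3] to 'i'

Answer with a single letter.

Option A: s[2]='i'->'b', delta=(2-9)*5^2 mod 127 = 79, hash=117+79 mod 127 = 69
Option B: s[3]='h'->'j', delta=(10-8)*5^1 mod 127 = 10, hash=117+10 mod 127 = 0
Option C: s[4]='e'->'b', delta=(2-5)*5^0 mod 127 = 124, hash=117+124 mod 127 = 114
Option D: s[1]='h'->'d', delta=(4-8)*5^3 mod 127 = 8, hash=117+8 mod 127 = 125 <-- target
Option E: s[3]='h'->'i', delta=(9-8)*5^1 mod 127 = 5, hash=117+5 mod 127 = 122

Answer: D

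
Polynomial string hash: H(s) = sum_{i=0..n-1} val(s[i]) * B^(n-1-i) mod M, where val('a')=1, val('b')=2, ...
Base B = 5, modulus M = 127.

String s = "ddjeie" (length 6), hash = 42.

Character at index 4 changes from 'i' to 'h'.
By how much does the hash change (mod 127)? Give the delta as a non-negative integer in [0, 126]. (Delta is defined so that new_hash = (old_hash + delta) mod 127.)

Delta formula: (val(new) - val(old)) * B^(n-1-k) mod M
  val('h') - val('i') = 8 - 9 = -1
  B^(n-1-k) = 5^1 mod 127 = 5
  Delta = -1 * 5 mod 127 = 122

Answer: 122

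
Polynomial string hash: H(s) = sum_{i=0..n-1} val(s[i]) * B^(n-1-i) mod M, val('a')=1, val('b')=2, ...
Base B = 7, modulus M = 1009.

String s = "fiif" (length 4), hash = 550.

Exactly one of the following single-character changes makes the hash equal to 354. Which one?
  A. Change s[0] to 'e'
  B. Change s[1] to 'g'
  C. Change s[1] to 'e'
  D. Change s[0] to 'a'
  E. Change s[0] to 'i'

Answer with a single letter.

Option A: s[0]='f'->'e', delta=(5-6)*7^3 mod 1009 = 666, hash=550+666 mod 1009 = 207
Option B: s[1]='i'->'g', delta=(7-9)*7^2 mod 1009 = 911, hash=550+911 mod 1009 = 452
Option C: s[1]='i'->'e', delta=(5-9)*7^2 mod 1009 = 813, hash=550+813 mod 1009 = 354 <-- target
Option D: s[0]='f'->'a', delta=(1-6)*7^3 mod 1009 = 303, hash=550+303 mod 1009 = 853
Option E: s[0]='f'->'i', delta=(9-6)*7^3 mod 1009 = 20, hash=550+20 mod 1009 = 570

Answer: C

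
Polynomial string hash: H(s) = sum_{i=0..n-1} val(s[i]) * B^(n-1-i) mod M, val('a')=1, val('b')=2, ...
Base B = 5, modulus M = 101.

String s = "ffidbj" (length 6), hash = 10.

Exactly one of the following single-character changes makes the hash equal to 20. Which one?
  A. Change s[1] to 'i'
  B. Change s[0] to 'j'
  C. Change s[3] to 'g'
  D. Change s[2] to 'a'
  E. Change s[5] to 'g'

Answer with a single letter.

Option A: s[1]='f'->'i', delta=(9-6)*5^4 mod 101 = 57, hash=10+57 mod 101 = 67
Option B: s[0]='f'->'j', delta=(10-6)*5^5 mod 101 = 77, hash=10+77 mod 101 = 87
Option C: s[3]='d'->'g', delta=(7-4)*5^2 mod 101 = 75, hash=10+75 mod 101 = 85
Option D: s[2]='i'->'a', delta=(1-9)*5^3 mod 101 = 10, hash=10+10 mod 101 = 20 <-- target
Option E: s[5]='j'->'g', delta=(7-10)*5^0 mod 101 = 98, hash=10+98 mod 101 = 7

Answer: D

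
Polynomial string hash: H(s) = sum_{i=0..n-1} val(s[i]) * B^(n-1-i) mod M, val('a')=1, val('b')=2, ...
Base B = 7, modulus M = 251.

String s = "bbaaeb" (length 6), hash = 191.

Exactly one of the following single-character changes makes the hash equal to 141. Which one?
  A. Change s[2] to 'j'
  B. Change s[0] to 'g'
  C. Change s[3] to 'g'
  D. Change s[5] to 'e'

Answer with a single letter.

Answer: B

Derivation:
Option A: s[2]='a'->'j', delta=(10-1)*7^3 mod 251 = 75, hash=191+75 mod 251 = 15
Option B: s[0]='b'->'g', delta=(7-2)*7^5 mod 251 = 201, hash=191+201 mod 251 = 141 <-- target
Option C: s[3]='a'->'g', delta=(7-1)*7^2 mod 251 = 43, hash=191+43 mod 251 = 234
Option D: s[5]='b'->'e', delta=(5-2)*7^0 mod 251 = 3, hash=191+3 mod 251 = 194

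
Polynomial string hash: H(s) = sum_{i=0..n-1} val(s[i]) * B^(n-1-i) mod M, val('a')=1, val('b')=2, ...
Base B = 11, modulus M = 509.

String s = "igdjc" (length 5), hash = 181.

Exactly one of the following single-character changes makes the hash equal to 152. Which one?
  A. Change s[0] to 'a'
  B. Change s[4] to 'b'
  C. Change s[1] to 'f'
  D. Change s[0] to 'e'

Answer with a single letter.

Answer: D

Derivation:
Option A: s[0]='i'->'a', delta=(1-9)*11^4 mod 509 = 451, hash=181+451 mod 509 = 123
Option B: s[4]='c'->'b', delta=(2-3)*11^0 mod 509 = 508, hash=181+508 mod 509 = 180
Option C: s[1]='g'->'f', delta=(6-7)*11^3 mod 509 = 196, hash=181+196 mod 509 = 377
Option D: s[0]='i'->'e', delta=(5-9)*11^4 mod 509 = 480, hash=181+480 mod 509 = 152 <-- target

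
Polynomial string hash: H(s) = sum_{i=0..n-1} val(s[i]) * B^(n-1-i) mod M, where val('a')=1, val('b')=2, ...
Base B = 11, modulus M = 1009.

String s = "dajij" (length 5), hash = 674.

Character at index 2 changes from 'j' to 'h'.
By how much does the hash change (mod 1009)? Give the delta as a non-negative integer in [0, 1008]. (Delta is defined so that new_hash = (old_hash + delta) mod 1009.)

Delta formula: (val(new) - val(old)) * B^(n-1-k) mod M
  val('h') - val('j') = 8 - 10 = -2
  B^(n-1-k) = 11^2 mod 1009 = 121
  Delta = -2 * 121 mod 1009 = 767

Answer: 767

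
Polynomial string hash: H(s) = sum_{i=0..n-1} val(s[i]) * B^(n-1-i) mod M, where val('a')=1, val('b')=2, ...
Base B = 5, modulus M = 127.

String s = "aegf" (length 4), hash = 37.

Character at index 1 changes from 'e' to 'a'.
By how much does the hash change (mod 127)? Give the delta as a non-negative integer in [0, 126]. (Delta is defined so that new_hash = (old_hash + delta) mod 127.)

Answer: 27

Derivation:
Delta formula: (val(new) - val(old)) * B^(n-1-k) mod M
  val('a') - val('e') = 1 - 5 = -4
  B^(n-1-k) = 5^2 mod 127 = 25
  Delta = -4 * 25 mod 127 = 27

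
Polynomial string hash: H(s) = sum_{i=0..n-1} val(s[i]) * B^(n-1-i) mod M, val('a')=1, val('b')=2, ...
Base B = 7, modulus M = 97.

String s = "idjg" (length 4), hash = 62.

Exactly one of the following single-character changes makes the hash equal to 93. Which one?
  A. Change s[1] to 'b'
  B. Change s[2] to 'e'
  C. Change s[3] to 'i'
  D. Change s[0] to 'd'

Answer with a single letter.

Option A: s[1]='d'->'b', delta=(2-4)*7^2 mod 97 = 96, hash=62+96 mod 97 = 61
Option B: s[2]='j'->'e', delta=(5-10)*7^1 mod 97 = 62, hash=62+62 mod 97 = 27
Option C: s[3]='g'->'i', delta=(9-7)*7^0 mod 97 = 2, hash=62+2 mod 97 = 64
Option D: s[0]='i'->'d', delta=(4-9)*7^3 mod 97 = 31, hash=62+31 mod 97 = 93 <-- target

Answer: D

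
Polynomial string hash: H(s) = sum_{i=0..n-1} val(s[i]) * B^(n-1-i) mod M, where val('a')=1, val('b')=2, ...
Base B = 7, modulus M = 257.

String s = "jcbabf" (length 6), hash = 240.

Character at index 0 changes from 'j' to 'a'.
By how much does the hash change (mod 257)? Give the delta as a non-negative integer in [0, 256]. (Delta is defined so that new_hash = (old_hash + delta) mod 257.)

Delta formula: (val(new) - val(old)) * B^(n-1-k) mod M
  val('a') - val('j') = 1 - 10 = -9
  B^(n-1-k) = 7^5 mod 257 = 102
  Delta = -9 * 102 mod 257 = 110

Answer: 110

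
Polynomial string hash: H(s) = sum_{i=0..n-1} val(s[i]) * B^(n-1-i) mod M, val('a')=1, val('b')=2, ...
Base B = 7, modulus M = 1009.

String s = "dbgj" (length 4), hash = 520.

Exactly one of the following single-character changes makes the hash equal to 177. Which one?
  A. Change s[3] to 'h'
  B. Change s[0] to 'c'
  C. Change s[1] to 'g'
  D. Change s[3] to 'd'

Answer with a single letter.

Option A: s[3]='j'->'h', delta=(8-10)*7^0 mod 1009 = 1007, hash=520+1007 mod 1009 = 518
Option B: s[0]='d'->'c', delta=(3-4)*7^3 mod 1009 = 666, hash=520+666 mod 1009 = 177 <-- target
Option C: s[1]='b'->'g', delta=(7-2)*7^2 mod 1009 = 245, hash=520+245 mod 1009 = 765
Option D: s[3]='j'->'d', delta=(4-10)*7^0 mod 1009 = 1003, hash=520+1003 mod 1009 = 514

Answer: B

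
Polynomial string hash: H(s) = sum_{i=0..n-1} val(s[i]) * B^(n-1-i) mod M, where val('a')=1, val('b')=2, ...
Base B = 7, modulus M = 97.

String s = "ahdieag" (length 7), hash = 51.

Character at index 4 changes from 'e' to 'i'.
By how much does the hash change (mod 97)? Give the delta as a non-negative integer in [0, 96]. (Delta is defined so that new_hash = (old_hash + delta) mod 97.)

Answer: 2

Derivation:
Delta formula: (val(new) - val(old)) * B^(n-1-k) mod M
  val('i') - val('e') = 9 - 5 = 4
  B^(n-1-k) = 7^2 mod 97 = 49
  Delta = 4 * 49 mod 97 = 2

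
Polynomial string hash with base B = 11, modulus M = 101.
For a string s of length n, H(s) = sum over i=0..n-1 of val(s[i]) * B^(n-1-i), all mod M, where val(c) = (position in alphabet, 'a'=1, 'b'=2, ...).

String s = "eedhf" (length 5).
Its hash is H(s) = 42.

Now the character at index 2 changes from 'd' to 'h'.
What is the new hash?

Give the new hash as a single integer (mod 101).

val('d') = 4, val('h') = 8
Position k = 2, exponent = n-1-k = 2
B^2 mod M = 11^2 mod 101 = 20
Delta = (8 - 4) * 20 mod 101 = 80
New hash = (42 + 80) mod 101 = 21

Answer: 21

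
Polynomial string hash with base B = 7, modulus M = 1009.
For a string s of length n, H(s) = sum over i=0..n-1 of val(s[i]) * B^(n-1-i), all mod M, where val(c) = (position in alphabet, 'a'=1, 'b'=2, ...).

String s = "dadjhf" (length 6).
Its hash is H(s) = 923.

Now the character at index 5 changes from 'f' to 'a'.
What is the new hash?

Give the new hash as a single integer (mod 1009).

val('f') = 6, val('a') = 1
Position k = 5, exponent = n-1-k = 0
B^0 mod M = 7^0 mod 1009 = 1
Delta = (1 - 6) * 1 mod 1009 = 1004
New hash = (923 + 1004) mod 1009 = 918

Answer: 918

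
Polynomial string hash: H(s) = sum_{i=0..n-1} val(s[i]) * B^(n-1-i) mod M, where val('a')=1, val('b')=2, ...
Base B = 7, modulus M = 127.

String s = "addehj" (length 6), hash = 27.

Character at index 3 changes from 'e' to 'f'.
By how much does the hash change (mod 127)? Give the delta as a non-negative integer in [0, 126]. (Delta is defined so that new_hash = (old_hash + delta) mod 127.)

Answer: 49

Derivation:
Delta formula: (val(new) - val(old)) * B^(n-1-k) mod M
  val('f') - val('e') = 6 - 5 = 1
  B^(n-1-k) = 7^2 mod 127 = 49
  Delta = 1 * 49 mod 127 = 49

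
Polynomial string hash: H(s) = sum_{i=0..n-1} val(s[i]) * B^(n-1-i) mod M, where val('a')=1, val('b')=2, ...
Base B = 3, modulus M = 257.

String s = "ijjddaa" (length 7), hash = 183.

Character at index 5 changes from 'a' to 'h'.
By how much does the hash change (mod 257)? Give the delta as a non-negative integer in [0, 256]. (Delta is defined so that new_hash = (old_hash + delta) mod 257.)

Delta formula: (val(new) - val(old)) * B^(n-1-k) mod M
  val('h') - val('a') = 8 - 1 = 7
  B^(n-1-k) = 3^1 mod 257 = 3
  Delta = 7 * 3 mod 257 = 21

Answer: 21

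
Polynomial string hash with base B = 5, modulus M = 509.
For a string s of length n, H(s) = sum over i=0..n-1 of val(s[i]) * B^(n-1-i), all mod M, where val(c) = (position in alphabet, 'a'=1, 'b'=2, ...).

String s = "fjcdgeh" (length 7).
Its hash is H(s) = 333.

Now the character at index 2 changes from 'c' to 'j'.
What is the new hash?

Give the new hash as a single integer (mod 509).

val('c') = 3, val('j') = 10
Position k = 2, exponent = n-1-k = 4
B^4 mod M = 5^4 mod 509 = 116
Delta = (10 - 3) * 116 mod 509 = 303
New hash = (333 + 303) mod 509 = 127

Answer: 127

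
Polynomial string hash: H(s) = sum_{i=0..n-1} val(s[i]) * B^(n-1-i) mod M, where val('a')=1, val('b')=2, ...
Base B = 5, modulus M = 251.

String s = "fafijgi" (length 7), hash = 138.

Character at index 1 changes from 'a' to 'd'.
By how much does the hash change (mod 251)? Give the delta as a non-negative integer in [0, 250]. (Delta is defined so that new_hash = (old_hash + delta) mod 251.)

Answer: 88

Derivation:
Delta formula: (val(new) - val(old)) * B^(n-1-k) mod M
  val('d') - val('a') = 4 - 1 = 3
  B^(n-1-k) = 5^5 mod 251 = 113
  Delta = 3 * 113 mod 251 = 88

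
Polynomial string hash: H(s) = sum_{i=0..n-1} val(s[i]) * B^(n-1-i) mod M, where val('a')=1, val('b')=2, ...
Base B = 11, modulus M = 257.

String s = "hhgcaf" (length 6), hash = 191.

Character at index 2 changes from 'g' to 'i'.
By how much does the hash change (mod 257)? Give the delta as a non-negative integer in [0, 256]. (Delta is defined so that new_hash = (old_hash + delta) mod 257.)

Delta formula: (val(new) - val(old)) * B^(n-1-k) mod M
  val('i') - val('g') = 9 - 7 = 2
  B^(n-1-k) = 11^3 mod 257 = 46
  Delta = 2 * 46 mod 257 = 92

Answer: 92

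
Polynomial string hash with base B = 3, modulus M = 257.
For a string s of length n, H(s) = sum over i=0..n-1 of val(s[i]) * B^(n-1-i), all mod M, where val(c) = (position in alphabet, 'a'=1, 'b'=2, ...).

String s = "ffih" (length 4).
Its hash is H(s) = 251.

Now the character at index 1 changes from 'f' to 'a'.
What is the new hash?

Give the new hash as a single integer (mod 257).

Answer: 206

Derivation:
val('f') = 6, val('a') = 1
Position k = 1, exponent = n-1-k = 2
B^2 mod M = 3^2 mod 257 = 9
Delta = (1 - 6) * 9 mod 257 = 212
New hash = (251 + 212) mod 257 = 206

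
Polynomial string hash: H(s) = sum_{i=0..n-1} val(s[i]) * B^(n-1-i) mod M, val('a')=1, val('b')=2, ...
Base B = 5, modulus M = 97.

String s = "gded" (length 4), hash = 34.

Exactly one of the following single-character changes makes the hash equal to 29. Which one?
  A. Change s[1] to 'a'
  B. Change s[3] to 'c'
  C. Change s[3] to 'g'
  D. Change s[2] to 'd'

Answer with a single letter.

Option A: s[1]='d'->'a', delta=(1-4)*5^2 mod 97 = 22, hash=34+22 mod 97 = 56
Option B: s[3]='d'->'c', delta=(3-4)*5^0 mod 97 = 96, hash=34+96 mod 97 = 33
Option C: s[3]='d'->'g', delta=(7-4)*5^0 mod 97 = 3, hash=34+3 mod 97 = 37
Option D: s[2]='e'->'d', delta=(4-5)*5^1 mod 97 = 92, hash=34+92 mod 97 = 29 <-- target

Answer: D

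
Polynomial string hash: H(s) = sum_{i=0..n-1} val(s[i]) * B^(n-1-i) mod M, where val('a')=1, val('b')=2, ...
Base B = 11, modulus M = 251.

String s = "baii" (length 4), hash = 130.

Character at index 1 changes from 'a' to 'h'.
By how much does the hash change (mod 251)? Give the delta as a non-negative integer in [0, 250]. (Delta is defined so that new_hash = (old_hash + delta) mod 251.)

Answer: 94

Derivation:
Delta formula: (val(new) - val(old)) * B^(n-1-k) mod M
  val('h') - val('a') = 8 - 1 = 7
  B^(n-1-k) = 11^2 mod 251 = 121
  Delta = 7 * 121 mod 251 = 94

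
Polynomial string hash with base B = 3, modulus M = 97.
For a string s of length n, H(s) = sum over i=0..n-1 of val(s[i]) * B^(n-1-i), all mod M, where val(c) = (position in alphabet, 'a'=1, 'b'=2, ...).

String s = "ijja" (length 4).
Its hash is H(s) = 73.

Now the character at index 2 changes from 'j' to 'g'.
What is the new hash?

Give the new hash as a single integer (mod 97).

val('j') = 10, val('g') = 7
Position k = 2, exponent = n-1-k = 1
B^1 mod M = 3^1 mod 97 = 3
Delta = (7 - 10) * 3 mod 97 = 88
New hash = (73 + 88) mod 97 = 64

Answer: 64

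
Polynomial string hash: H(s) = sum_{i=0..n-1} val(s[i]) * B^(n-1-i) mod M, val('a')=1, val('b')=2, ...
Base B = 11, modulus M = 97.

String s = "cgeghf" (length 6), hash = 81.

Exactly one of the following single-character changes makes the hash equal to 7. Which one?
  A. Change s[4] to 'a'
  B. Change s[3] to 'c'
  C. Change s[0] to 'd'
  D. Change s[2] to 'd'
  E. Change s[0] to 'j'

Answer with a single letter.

Answer: E

Derivation:
Option A: s[4]='h'->'a', delta=(1-8)*11^1 mod 97 = 20, hash=81+20 mod 97 = 4
Option B: s[3]='g'->'c', delta=(3-7)*11^2 mod 97 = 1, hash=81+1 mod 97 = 82
Option C: s[0]='c'->'d', delta=(4-3)*11^5 mod 97 = 31, hash=81+31 mod 97 = 15
Option D: s[2]='e'->'d', delta=(4-5)*11^3 mod 97 = 27, hash=81+27 mod 97 = 11
Option E: s[0]='c'->'j', delta=(10-3)*11^5 mod 97 = 23, hash=81+23 mod 97 = 7 <-- target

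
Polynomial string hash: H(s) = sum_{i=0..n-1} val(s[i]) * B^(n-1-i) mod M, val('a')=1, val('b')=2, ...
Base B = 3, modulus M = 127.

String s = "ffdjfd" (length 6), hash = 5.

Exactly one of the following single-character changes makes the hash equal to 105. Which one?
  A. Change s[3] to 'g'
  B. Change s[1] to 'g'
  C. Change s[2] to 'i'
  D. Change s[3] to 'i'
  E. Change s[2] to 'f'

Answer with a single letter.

Option A: s[3]='j'->'g', delta=(7-10)*3^2 mod 127 = 100, hash=5+100 mod 127 = 105 <-- target
Option B: s[1]='f'->'g', delta=(7-6)*3^4 mod 127 = 81, hash=5+81 mod 127 = 86
Option C: s[2]='d'->'i', delta=(9-4)*3^3 mod 127 = 8, hash=5+8 mod 127 = 13
Option D: s[3]='j'->'i', delta=(9-10)*3^2 mod 127 = 118, hash=5+118 mod 127 = 123
Option E: s[2]='d'->'f', delta=(6-4)*3^3 mod 127 = 54, hash=5+54 mod 127 = 59

Answer: A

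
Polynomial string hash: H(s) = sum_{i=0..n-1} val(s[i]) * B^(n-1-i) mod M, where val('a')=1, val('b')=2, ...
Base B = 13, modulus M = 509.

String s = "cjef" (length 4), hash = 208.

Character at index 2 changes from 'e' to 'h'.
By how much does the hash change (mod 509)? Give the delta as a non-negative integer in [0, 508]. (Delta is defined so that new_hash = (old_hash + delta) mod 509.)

Delta formula: (val(new) - val(old)) * B^(n-1-k) mod M
  val('h') - val('e') = 8 - 5 = 3
  B^(n-1-k) = 13^1 mod 509 = 13
  Delta = 3 * 13 mod 509 = 39

Answer: 39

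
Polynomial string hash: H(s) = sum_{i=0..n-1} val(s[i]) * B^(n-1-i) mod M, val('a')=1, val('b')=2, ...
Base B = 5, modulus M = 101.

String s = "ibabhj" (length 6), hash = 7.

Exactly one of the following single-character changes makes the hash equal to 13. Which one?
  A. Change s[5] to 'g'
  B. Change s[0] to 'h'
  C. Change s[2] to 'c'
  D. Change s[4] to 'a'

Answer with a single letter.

Option A: s[5]='j'->'g', delta=(7-10)*5^0 mod 101 = 98, hash=7+98 mod 101 = 4
Option B: s[0]='i'->'h', delta=(8-9)*5^5 mod 101 = 6, hash=7+6 mod 101 = 13 <-- target
Option C: s[2]='a'->'c', delta=(3-1)*5^3 mod 101 = 48, hash=7+48 mod 101 = 55
Option D: s[4]='h'->'a', delta=(1-8)*5^1 mod 101 = 66, hash=7+66 mod 101 = 73

Answer: B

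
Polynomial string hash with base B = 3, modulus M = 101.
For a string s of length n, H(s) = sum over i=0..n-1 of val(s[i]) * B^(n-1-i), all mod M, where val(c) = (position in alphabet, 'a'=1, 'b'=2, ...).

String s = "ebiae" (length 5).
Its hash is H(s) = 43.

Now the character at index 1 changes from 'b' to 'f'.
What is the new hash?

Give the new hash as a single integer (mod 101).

Answer: 50

Derivation:
val('b') = 2, val('f') = 6
Position k = 1, exponent = n-1-k = 3
B^3 mod M = 3^3 mod 101 = 27
Delta = (6 - 2) * 27 mod 101 = 7
New hash = (43 + 7) mod 101 = 50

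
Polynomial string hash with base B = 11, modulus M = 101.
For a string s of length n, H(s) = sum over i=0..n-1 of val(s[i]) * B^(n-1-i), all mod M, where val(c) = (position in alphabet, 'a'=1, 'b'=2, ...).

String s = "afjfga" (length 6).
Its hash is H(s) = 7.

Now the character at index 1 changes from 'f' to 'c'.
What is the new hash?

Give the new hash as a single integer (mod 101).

Answer: 19

Derivation:
val('f') = 6, val('c') = 3
Position k = 1, exponent = n-1-k = 4
B^4 mod M = 11^4 mod 101 = 97
Delta = (3 - 6) * 97 mod 101 = 12
New hash = (7 + 12) mod 101 = 19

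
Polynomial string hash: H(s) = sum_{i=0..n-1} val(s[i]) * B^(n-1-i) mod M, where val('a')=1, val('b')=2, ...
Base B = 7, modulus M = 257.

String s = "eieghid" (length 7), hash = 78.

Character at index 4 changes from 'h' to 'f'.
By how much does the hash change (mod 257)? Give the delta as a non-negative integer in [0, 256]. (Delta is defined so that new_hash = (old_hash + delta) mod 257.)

Delta formula: (val(new) - val(old)) * B^(n-1-k) mod M
  val('f') - val('h') = 6 - 8 = -2
  B^(n-1-k) = 7^2 mod 257 = 49
  Delta = -2 * 49 mod 257 = 159

Answer: 159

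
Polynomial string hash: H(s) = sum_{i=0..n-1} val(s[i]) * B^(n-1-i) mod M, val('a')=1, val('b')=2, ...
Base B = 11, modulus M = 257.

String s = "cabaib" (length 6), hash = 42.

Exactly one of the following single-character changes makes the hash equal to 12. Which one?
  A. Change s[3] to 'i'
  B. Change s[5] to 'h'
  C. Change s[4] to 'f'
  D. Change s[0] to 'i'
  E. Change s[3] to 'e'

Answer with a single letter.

Answer: E

Derivation:
Option A: s[3]='a'->'i', delta=(9-1)*11^2 mod 257 = 197, hash=42+197 mod 257 = 239
Option B: s[5]='b'->'h', delta=(8-2)*11^0 mod 257 = 6, hash=42+6 mod 257 = 48
Option C: s[4]='i'->'f', delta=(6-9)*11^1 mod 257 = 224, hash=42+224 mod 257 = 9
Option D: s[0]='c'->'i', delta=(9-3)*11^5 mod 257 = 243, hash=42+243 mod 257 = 28
Option E: s[3]='a'->'e', delta=(5-1)*11^2 mod 257 = 227, hash=42+227 mod 257 = 12 <-- target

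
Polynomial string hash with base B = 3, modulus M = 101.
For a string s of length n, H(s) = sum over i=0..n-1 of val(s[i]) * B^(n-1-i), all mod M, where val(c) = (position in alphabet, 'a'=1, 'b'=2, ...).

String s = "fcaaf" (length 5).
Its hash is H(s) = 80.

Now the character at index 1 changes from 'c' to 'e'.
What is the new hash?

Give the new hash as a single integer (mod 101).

Answer: 33

Derivation:
val('c') = 3, val('e') = 5
Position k = 1, exponent = n-1-k = 3
B^3 mod M = 3^3 mod 101 = 27
Delta = (5 - 3) * 27 mod 101 = 54
New hash = (80 + 54) mod 101 = 33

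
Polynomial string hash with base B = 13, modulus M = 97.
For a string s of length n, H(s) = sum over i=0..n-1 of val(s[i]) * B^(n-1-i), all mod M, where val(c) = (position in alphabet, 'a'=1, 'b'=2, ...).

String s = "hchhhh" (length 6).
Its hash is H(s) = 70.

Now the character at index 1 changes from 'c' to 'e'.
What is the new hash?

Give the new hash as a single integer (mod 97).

Answer: 59

Derivation:
val('c') = 3, val('e') = 5
Position k = 1, exponent = n-1-k = 4
B^4 mod M = 13^4 mod 97 = 43
Delta = (5 - 3) * 43 mod 97 = 86
New hash = (70 + 86) mod 97 = 59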